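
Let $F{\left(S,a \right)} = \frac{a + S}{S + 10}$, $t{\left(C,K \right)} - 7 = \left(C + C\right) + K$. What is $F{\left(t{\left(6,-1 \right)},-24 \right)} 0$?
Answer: $0$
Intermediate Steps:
$t{\left(C,K \right)} = 7 + K + 2 C$ ($t{\left(C,K \right)} = 7 + \left(\left(C + C\right) + K\right) = 7 + \left(2 C + K\right) = 7 + \left(K + 2 C\right) = 7 + K + 2 C$)
$F{\left(S,a \right)} = \frac{S + a}{10 + S}$
$F{\left(t{\left(6,-1 \right)},-24 \right)} 0 = \frac{\left(7 - 1 + 2 \cdot 6\right) - 24}{10 + \left(7 - 1 + 2 \cdot 6\right)} 0 = \frac{\left(7 - 1 + 12\right) - 24}{10 + \left(7 - 1 + 12\right)} 0 = \frac{18 - 24}{10 + 18} \cdot 0 = \frac{1}{28} \left(-6\right) 0 = \left(- \frac{3}{14}\right) 0 = 0$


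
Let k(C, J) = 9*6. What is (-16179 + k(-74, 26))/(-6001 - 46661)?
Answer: 5375/17554 ≈ 0.30620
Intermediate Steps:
k(C, J) = 54
(-16179 + k(-74, 26))/(-6001 - 46661) = (-16179 + 54)/(-6001 - 46661) = -16125/(-52662) = -16125*(-1/52662) = 5375/17554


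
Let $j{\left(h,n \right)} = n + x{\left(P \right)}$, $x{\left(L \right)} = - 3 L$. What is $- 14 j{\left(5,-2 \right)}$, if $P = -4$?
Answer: $-140$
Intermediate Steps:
$j{\left(h,n \right)} = 12 + n$ ($j{\left(h,n \right)} = n - -12 = n + 12 = 12 + n$)
$- 14 j{\left(5,-2 \right)} = - 14 \left(12 - 2\right) = \left(-14\right) 10 = -140$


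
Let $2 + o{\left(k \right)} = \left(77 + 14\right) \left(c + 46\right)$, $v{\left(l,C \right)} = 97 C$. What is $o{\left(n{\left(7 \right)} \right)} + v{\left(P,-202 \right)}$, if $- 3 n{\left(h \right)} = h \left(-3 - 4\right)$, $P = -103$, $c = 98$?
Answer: $-6492$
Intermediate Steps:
$n{\left(h \right)} = \frac{7 h}{3}$ ($n{\left(h \right)} = - \frac{h \left(-3 - 4\right)}{3} = - \frac{h \left(-7\right)}{3} = - \frac{\left(-7\right) h}{3} = \frac{7 h}{3}$)
$o{\left(k \right)} = 13102$ ($o{\left(k \right)} = -2 + \left(77 + 14\right) \left(98 + 46\right) = -2 + 91 \cdot 144 = -2 + 13104 = 13102$)
$o{\left(n{\left(7 \right)} \right)} + v{\left(P,-202 \right)} = 13102 + 97 \left(-202\right) = 13102 - 19594 = -6492$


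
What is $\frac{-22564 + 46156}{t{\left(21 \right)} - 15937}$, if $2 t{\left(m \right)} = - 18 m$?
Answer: $- \frac{11796}{8063} \approx -1.463$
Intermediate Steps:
$t{\left(m \right)} = - 9 m$ ($t{\left(m \right)} = \frac{\left(-18\right) m}{2} = - 9 m$)
$\frac{-22564 + 46156}{t{\left(21 \right)} - 15937} = \frac{-22564 + 46156}{\left(-9\right) 21 - 15937} = \frac{23592}{-189 - 15937} = \frac{23592}{-16126} = 23592 \left(- \frac{1}{16126}\right) = - \frac{11796}{8063}$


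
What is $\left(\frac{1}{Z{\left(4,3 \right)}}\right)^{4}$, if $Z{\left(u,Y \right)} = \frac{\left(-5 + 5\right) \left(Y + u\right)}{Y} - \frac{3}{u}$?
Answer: $\frac{256}{81} \approx 3.1605$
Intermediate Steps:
$Z{\left(u,Y \right)} = - \frac{3}{u}$ ($Z{\left(u,Y \right)} = \frac{0 \left(Y + u\right)}{Y} - \frac{3}{u} = \frac{0}{Y} - \frac{3}{u} = 0 - \frac{3}{u} = - \frac{3}{u}$)
$\left(\frac{1}{Z{\left(4,3 \right)}}\right)^{4} = \left(\frac{1}{\left(-3\right) \frac{1}{4}}\right)^{4} = \left(\frac{1}{- \frac{3}{4}}\right)^{4} = \left(- \frac{4}{3}\right)^{4} = \frac{256}{81}$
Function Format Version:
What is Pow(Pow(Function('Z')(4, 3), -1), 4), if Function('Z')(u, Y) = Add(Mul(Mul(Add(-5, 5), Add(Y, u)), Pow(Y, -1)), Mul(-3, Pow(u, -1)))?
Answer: Rational(256, 81) ≈ 3.1605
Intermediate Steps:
Function('Z')(u, Y) = Mul(-3, Pow(u, -1)) (Function('Z')(u, Y) = Add(Mul(Mul(0, Add(Y, u)), Pow(Y, -1)), Mul(-3, Pow(u, -1))) = Add(Mul(0, Pow(Y, -1)), Mul(-3, Pow(u, -1))) = Add(0, Mul(-3, Pow(u, -1))) = Mul(-3, Pow(u, -1)))
Pow(Pow(Function('Z')(4, 3), -1), 4) = Pow(Pow(Mul(-3, Pow(4, -1)), -1), 4) = Pow(Pow(Mul(-3, Rational(1, 4)), -1), 4) = Pow(Pow(Rational(-3, 4), -1), 4) = Pow(Rational(-4, 3), 4) = Rational(256, 81)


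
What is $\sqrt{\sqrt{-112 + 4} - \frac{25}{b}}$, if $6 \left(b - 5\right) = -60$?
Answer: $\sqrt{5 + 6 i \sqrt{3}} \approx 2.8751 + 1.8073 i$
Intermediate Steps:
$b = -5$ ($b = 5 + \frac{1}{6} \left(-60\right) = 5 - 10 = -5$)
$\sqrt{\sqrt{-112 + 4} - \frac{25}{b}} = \sqrt{\sqrt{-112 + 4} - \frac{25}{-5}} = \sqrt{\sqrt{-108} - -5} = \sqrt{6 i \sqrt{3} + 5} = \sqrt{5 + 6 i \sqrt{3}}$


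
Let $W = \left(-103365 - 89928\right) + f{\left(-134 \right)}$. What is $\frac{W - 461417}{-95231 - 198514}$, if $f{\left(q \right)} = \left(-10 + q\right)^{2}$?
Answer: $\frac{633974}{293745} \approx 2.1582$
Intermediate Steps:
$W = -172557$ ($W = \left(-103365 - 89928\right) + \left(-10 - 134\right)^{2} = -193293 + \left(-144\right)^{2} = -193293 + 20736 = -172557$)
$\frac{W - 461417}{-95231 - 198514} = \frac{-172557 - 461417}{-95231 - 198514} = - \frac{633974}{-293745} = \left(-633974\right) \left(- \frac{1}{293745}\right) = \frac{633974}{293745}$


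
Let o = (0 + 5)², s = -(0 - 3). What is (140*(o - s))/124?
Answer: 770/31 ≈ 24.839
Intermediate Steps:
s = 3 (s = -1*(-3) = 3)
o = 25 (o = 5² = 25)
(140*(o - s))/124 = (140*(25 - 1*3))/124 = (140*(25 - 3))*(1/124) = (140*22)*(1/124) = 3080*(1/124) = 770/31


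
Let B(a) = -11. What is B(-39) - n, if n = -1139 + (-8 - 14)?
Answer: 1150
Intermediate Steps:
n = -1161 (n = -1139 - 22 = -1161)
B(-39) - n = -11 - 1*(-1161) = -11 + 1161 = 1150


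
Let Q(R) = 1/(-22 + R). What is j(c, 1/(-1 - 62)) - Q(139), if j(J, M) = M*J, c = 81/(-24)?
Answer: 295/6552 ≈ 0.045024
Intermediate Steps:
c = -27/8 (c = 81*(-1/24) = -27/8 ≈ -3.3750)
j(J, M) = J*M
j(c, 1/(-1 - 62)) - Q(139) = -27/(8*(-1 - 62)) - 1/(-22 + 139) = -27/8/(-63) - 1/117 = -27/8*(-1/63) - 1*1/117 = 3/56 - 1/117 = 295/6552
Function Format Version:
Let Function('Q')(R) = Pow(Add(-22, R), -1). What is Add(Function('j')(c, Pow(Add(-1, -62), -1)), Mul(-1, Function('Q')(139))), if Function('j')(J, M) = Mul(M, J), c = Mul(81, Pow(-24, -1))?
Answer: Rational(295, 6552) ≈ 0.045024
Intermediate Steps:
c = Rational(-27, 8) (c = Mul(81, Rational(-1, 24)) = Rational(-27, 8) ≈ -3.3750)
Function('j')(J, M) = Mul(J, M)
Add(Function('j')(c, Pow(Add(-1, -62), -1)), Mul(-1, Function('Q')(139))) = Add(Mul(Rational(-27, 8), Pow(Add(-1, -62), -1)), Mul(-1, Pow(Add(-22, 139), -1))) = Add(Mul(Rational(-27, 8), Pow(-63, -1)), Mul(-1, Pow(117, -1))) = Add(Mul(Rational(-27, 8), Rational(-1, 63)), Mul(-1, Rational(1, 117))) = Add(Rational(3, 56), Rational(-1, 117)) = Rational(295, 6552)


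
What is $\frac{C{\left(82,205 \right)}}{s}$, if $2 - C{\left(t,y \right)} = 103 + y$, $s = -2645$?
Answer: $\frac{306}{2645} \approx 0.11569$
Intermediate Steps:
$C{\left(t,y \right)} = -101 - y$ ($C{\left(t,y \right)} = 2 - \left(103 + y\right) = -101 - y$)
$\frac{C{\left(82,205 \right)}}{s} = \frac{-101 - 205}{-2645} = \left(-101 - 205\right) \left(- \frac{1}{2645}\right) = \left(-306\right) \left(- \frac{1}{2645}\right) = \frac{306}{2645}$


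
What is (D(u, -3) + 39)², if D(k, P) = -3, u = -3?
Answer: 1296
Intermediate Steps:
(D(u, -3) + 39)² = (-3 + 39)² = 36² = 1296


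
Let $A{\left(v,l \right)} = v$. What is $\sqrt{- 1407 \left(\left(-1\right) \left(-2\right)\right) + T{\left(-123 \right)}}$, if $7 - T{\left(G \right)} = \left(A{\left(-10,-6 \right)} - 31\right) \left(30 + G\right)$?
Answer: $2 i \sqrt{1655} \approx 81.363 i$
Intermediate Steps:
$T{\left(G \right)} = 1237 + 41 G$ ($T{\left(G \right)} = 7 - \left(-10 - 31\right) \left(30 + G\right) = 7 - - 41 \left(30 + G\right) = 7 - \left(-1230 - 41 G\right) = 7 + \left(1230 + 41 G\right) = 1237 + 41 G$)
$\sqrt{- 1407 \left(\left(-1\right) \left(-2\right)\right) + T{\left(-123 \right)}} = \sqrt{- 1407 \left(\left(-1\right) \left(-2\right)\right) + \left(1237 + 41 \left(-123\right)\right)} = \sqrt{\left(-1407\right) 2 + \left(1237 - 5043\right)} = \sqrt{-2814 - 3806} = \sqrt{-6620} = 2 i \sqrt{1655}$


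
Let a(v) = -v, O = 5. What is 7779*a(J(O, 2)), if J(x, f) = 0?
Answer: 0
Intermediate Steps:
7779*a(J(O, 2)) = 7779*(-1*0) = 7779*0 = 0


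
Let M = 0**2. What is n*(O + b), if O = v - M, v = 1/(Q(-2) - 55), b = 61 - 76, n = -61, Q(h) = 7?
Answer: 43981/48 ≈ 916.27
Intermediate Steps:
M = 0
b = -15
v = -1/48 (v = 1/(7 - 55) = 1/(-48) = -1/48 ≈ -0.020833)
O = -1/48 (O = -1/48 - 1*0 = -1/48 + 0 = -1/48 ≈ -0.020833)
n*(O + b) = -61*(-1/48 - 15) = -61*(-721/48) = 43981/48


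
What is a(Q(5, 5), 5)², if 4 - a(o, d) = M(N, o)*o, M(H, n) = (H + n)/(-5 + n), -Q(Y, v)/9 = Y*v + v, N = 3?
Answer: 214271044/3025 ≈ 70833.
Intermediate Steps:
Q(Y, v) = -9*v - 9*Y*v (Q(Y, v) = -9*(Y*v + v) = -9*(v + Y*v) = -9*v - 9*Y*v)
M(H, n) = (H + n)/(-5 + n)
a(o, d) = 4 - o*(3 + o)/(-5 + o) (a(o, d) = 4 - (3 + o)/(-5 + o)*o = 4 - o*(3 + o)/(-5 + o))
a(Q(5, 5), 5)² = ((-20 - 9*5*(1 + 5) - (-9*5*(1 + 5))²)/(-5 - 9*5*(1 + 5)))² = ((-20 - 9*5*6 - (-9*5*6)²)/(-5 - 9*5*6))² = ((-20 - 270 - 1*(-270)²)/(-5 - 270))² = ((-20 - 270 - 1*72900)/(-275))² = (-(-20 - 270 - 72900)/275)² = (-1/275*(-73190))² = (14638/55)² = 214271044/3025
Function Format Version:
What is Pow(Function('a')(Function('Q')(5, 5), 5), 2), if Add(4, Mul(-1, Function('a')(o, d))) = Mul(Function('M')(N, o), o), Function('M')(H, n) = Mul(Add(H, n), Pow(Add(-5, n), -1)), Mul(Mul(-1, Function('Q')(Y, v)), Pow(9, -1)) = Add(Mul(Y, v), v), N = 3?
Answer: Rational(214271044, 3025) ≈ 70833.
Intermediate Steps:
Function('Q')(Y, v) = Add(Mul(-9, v), Mul(-9, Y, v)) (Function('Q')(Y, v) = Mul(-9, Add(Mul(Y, v), v)) = Mul(-9, Add(v, Mul(Y, v))) = Add(Mul(-9, v), Mul(-9, Y, v)))
Function('M')(H, n) = Mul(Pow(Add(-5, n), -1), Add(H, n))
Function('a')(o, d) = Add(4, Mul(-1, o, Pow(Add(-5, o), -1), Add(3, o))) (Function('a')(o, d) = Add(4, Mul(-1, Mul(Mul(Pow(Add(-5, o), -1), Add(3, o)), o))) = Add(4, Mul(-1, Mul(o, Pow(Add(-5, o), -1), Add(3, o)))) = Add(4, Mul(-1, o, Pow(Add(-5, o), -1), Add(3, o))))
Pow(Function('a')(Function('Q')(5, 5), 5), 2) = Pow(Mul(Pow(Add(-5, Mul(-9, 5, Add(1, 5))), -1), Add(-20, Mul(-9, 5, Add(1, 5)), Mul(-1, Pow(Mul(-9, 5, Add(1, 5)), 2)))), 2) = Pow(Mul(Pow(Add(-5, Mul(-9, 5, 6)), -1), Add(-20, Mul(-9, 5, 6), Mul(-1, Pow(Mul(-9, 5, 6), 2)))), 2) = Pow(Mul(Pow(Add(-5, -270), -1), Add(-20, -270, Mul(-1, Pow(-270, 2)))), 2) = Pow(Mul(Pow(-275, -1), Add(-20, -270, Mul(-1, 72900))), 2) = Pow(Mul(Rational(-1, 275), Add(-20, -270, -72900)), 2) = Pow(Mul(Rational(-1, 275), -73190), 2) = Pow(Rational(14638, 55), 2) = Rational(214271044, 3025)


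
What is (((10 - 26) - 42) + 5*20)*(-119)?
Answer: -4998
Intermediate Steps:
(((10 - 26) - 42) + 5*20)*(-119) = ((-16 - 42) + 100)*(-119) = (-58 + 100)*(-119) = 42*(-119) = -4998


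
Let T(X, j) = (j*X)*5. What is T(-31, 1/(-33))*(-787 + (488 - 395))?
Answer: -107570/33 ≈ -3259.7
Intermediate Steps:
T(X, j) = 5*X*j (T(X, j) = (X*j)*5 = 5*X*j)
T(-31, 1/(-33))*(-787 + (488 - 395)) = (5*(-31)/(-33))*(-787 + (488 - 395)) = (5*(-31)*(-1/33))*(-787 + 93) = (155/33)*(-694) = -107570/33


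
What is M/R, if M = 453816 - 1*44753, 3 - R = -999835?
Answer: 409063/999838 ≈ 0.40913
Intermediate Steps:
R = 999838 (R = 3 - 1*(-999835) = 3 + 999835 = 999838)
M = 409063 (M = 453816 - 44753 = 409063)
M/R = 409063/999838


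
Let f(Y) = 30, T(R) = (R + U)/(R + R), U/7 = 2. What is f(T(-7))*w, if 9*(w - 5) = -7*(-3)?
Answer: 220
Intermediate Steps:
U = 14 (U = 7*2 = 14)
T(R) = (14 + R)/(2*R) (T(R) = (R + 14)/(R + R) = (14 + R)/((2*R)) = (14 + R)*(1/(2*R)) = (14 + R)/(2*R))
w = 22/3 (w = 5 + (-7*(-3))/9 = 5 + (⅑)*21 = 5 + 7/3 = 22/3 ≈ 7.3333)
f(T(-7))*w = 30*(22/3) = 220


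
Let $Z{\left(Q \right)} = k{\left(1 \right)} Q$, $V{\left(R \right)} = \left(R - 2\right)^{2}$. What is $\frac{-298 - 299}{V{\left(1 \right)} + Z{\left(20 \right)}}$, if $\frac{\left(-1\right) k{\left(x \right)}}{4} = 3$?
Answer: $\frac{597}{239} \approx 2.4979$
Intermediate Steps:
$k{\left(x \right)} = -12$ ($k{\left(x \right)} = \left(-4\right) 3 = -12$)
$V{\left(R \right)} = \left(-2 + R\right)^{2}$
$Z{\left(Q \right)} = - 12 Q$
$\frac{-298 - 299}{V{\left(1 \right)} + Z{\left(20 \right)}} = \frac{-298 - 299}{\left(-2 + 1\right)^{2} - 240} = - \frac{597}{\left(-1\right)^{2} - 240} = - \frac{597}{1 - 240} = - \frac{597}{-239} = \left(-597\right) \left(- \frac{1}{239}\right) = \frac{597}{239}$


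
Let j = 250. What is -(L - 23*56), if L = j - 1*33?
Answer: 1071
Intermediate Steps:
L = 217 (L = 250 - 1*33 = 250 - 33 = 217)
-(L - 23*56) = -(217 - 23*56) = -(217 - 1*1288) = -(217 - 1288) = -1*(-1071) = 1071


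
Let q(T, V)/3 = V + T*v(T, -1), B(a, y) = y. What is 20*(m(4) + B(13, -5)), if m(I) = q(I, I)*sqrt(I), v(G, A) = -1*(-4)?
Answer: 2300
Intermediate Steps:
v(G, A) = 4
q(T, V) = 3*V + 12*T (q(T, V) = 3*(V + T*4) = 3*(V + 4*T) = 3*V + 12*T)
m(I) = 15*I**(3/2) (m(I) = (3*I + 12*I)*sqrt(I) = (15*I)*sqrt(I) = 15*I**(3/2))
20*(m(4) + B(13, -5)) = 20*(15*4**(3/2) - 5) = 20*(15*8 - 5) = 20*(120 - 5) = 20*115 = 2300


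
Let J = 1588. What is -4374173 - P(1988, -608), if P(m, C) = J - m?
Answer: -4373773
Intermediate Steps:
P(m, C) = 1588 - m
-4374173 - P(1988, -608) = -4374173 - (1588 - 1*1988) = -4374173 - (1588 - 1988) = -4374173 - 1*(-400) = -4374173 + 400 = -4373773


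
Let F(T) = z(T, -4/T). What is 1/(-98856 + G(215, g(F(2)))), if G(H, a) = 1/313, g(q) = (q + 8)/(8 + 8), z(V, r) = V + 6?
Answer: -313/30941927 ≈ -1.0116e-5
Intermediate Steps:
z(V, r) = 6 + V
F(T) = 6 + T
g(q) = ½ + q/16 (g(q) = (8 + q)/16 = (8 + q)*(1/16) = ½ + q/16)
G(H, a) = 1/313
1/(-98856 + G(215, g(F(2)))) = 1/(-98856 + 1/313) = 1/(-30941927/313) = -313/30941927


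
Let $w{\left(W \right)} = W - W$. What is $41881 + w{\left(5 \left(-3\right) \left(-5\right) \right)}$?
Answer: $41881$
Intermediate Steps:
$w{\left(W \right)} = 0$
$41881 + w{\left(5 \left(-3\right) \left(-5\right) \right)} = 41881 + 0 = 41881$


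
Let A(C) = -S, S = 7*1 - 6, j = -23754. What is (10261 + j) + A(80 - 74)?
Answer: -13494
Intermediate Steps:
S = 1 (S = 7 - 6 = 1)
A(C) = -1 (A(C) = -1*1 = -1)
(10261 + j) + A(80 - 74) = (10261 - 23754) - 1 = -13493 - 1 = -13494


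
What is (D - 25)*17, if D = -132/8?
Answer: -1411/2 ≈ -705.50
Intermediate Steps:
D = -33/2 (D = -132*⅛ = -33/2 ≈ -16.500)
(D - 25)*17 = (-33/2 - 25)*17 = -83/2*17 = -1411/2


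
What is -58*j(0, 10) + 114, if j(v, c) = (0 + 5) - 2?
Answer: -60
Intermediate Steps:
j(v, c) = 3 (j(v, c) = 5 - 2 = 3)
-58*j(0, 10) + 114 = -58*3 + 114 = -174 + 114 = -60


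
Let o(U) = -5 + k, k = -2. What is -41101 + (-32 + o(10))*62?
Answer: -43519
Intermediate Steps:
o(U) = -7 (o(U) = -5 - 2 = -7)
-41101 + (-32 + o(10))*62 = -41101 + (-32 - 7)*62 = -41101 - 39*62 = -41101 - 2418 = -43519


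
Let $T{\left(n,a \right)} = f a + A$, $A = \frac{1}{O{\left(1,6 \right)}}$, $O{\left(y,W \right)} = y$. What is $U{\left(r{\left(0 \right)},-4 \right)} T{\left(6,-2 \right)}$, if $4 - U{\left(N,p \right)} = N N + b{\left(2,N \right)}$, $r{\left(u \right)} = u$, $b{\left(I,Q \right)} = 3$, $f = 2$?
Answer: $-3$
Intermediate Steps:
$A = 1$ ($A = 1^{-1} = 1$)
$U{\left(N,p \right)} = 1 - N^{2}$ ($U{\left(N,p \right)} = 4 - \left(N N + 3\right) = 4 - \left(N^{2} + 3\right) = 4 - \left(3 + N^{2}\right) = 1 - N^{2}$)
$T{\left(n,a \right)} = 1 + 2 a$ ($T{\left(n,a \right)} = 2 a + 1 = 1 + 2 a$)
$U{\left(r{\left(0 \right)},-4 \right)} T{\left(6,-2 \right)} = \left(1 - 0^{2}\right) \left(1 + 2 \left(-2\right)\right) = \left(1 - 0\right) \left(1 - 4\right) = \left(1 + 0\right) \left(-3\right) = 1 \left(-3\right) = -3$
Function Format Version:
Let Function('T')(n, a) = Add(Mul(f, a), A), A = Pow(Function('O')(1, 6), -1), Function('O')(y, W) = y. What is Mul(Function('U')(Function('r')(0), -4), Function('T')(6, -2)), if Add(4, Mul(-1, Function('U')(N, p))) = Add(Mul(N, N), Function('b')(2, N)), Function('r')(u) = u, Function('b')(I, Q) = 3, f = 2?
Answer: -3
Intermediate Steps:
A = 1 (A = Pow(1, -1) = 1)
Function('U')(N, p) = Add(1, Mul(-1, Pow(N, 2))) (Function('U')(N, p) = Add(4, Mul(-1, Add(Mul(N, N), 3))) = Add(4, Mul(-1, Add(Pow(N, 2), 3))) = Add(4, Mul(-1, Add(3, Pow(N, 2)))) = Add(4, Add(-3, Mul(-1, Pow(N, 2)))) = Add(1, Mul(-1, Pow(N, 2))))
Function('T')(n, a) = Add(1, Mul(2, a)) (Function('T')(n, a) = Add(Mul(2, a), 1) = Add(1, Mul(2, a)))
Mul(Function('U')(Function('r')(0), -4), Function('T')(6, -2)) = Mul(Add(1, Mul(-1, Pow(0, 2))), Add(1, Mul(2, -2))) = Mul(Add(1, Mul(-1, 0)), Add(1, -4)) = Mul(Add(1, 0), -3) = Mul(1, -3) = -3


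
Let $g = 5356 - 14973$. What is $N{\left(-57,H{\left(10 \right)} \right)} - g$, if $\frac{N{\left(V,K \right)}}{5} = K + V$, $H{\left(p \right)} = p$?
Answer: $9382$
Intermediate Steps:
$N{\left(V,K \right)} = 5 K + 5 V$ ($N{\left(V,K \right)} = 5 \left(K + V\right) = 5 K + 5 V$)
$g = -9617$
$N{\left(-57,H{\left(10 \right)} \right)} - g = \left(5 \cdot 10 + 5 \left(-57\right)\right) - -9617 = \left(50 - 285\right) + 9617 = -235 + 9617 = 9382$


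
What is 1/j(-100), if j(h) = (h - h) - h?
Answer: 1/100 ≈ 0.010000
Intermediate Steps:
j(h) = -h (j(h) = 0 - h = -h)
1/j(-100) = 1/(-1*(-100)) = 1/100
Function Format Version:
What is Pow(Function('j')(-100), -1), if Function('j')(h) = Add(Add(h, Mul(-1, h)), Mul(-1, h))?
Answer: Rational(1, 100) ≈ 0.010000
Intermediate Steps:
Function('j')(h) = Mul(-1, h) (Function('j')(h) = Add(0, Mul(-1, h)) = Mul(-1, h))
Pow(Function('j')(-100), -1) = Pow(Mul(-1, -100), -1) = Pow(100, -1) = Rational(1, 100)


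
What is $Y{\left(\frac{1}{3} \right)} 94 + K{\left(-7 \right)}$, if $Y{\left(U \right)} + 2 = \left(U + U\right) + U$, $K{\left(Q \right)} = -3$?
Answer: $-97$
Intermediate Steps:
$Y{\left(U \right)} = -2 + 3 U$ ($Y{\left(U \right)} = -2 + \left(\left(U + U\right) + U\right) = -2 + \left(2 U + U\right) = -2 + 3 U$)
$Y{\left(\frac{1}{3} \right)} 94 + K{\left(-7 \right)} = \left(-2 + \frac{3}{3}\right) 94 - 3 = \left(-2 + 3 \cdot \frac{1}{3}\right) 94 - 3 = \left(-2 + 1\right) 94 - 3 = \left(-1\right) 94 - 3 = -94 - 3 = -97$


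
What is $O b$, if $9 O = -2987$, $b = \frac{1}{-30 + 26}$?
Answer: $\frac{2987}{36} \approx 82.972$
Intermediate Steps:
$b = - \frac{1}{4}$ ($b = \frac{1}{-4} = - \frac{1}{4} \approx -0.25$)
$O = - \frac{2987}{9}$ ($O = \frac{1}{9} \left(-2987\right) = - \frac{2987}{9} \approx -331.89$)
$O b = \left(- \frac{2987}{9}\right) \left(- \frac{1}{4}\right) = \frac{2987}{36}$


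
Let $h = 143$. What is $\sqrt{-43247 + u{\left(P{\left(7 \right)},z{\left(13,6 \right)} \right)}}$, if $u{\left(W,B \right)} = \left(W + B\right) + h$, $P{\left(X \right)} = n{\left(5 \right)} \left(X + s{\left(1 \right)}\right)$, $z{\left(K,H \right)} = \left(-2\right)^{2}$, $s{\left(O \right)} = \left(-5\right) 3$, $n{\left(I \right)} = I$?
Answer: $2 i \sqrt{10785} \approx 207.7 i$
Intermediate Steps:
$s{\left(O \right)} = -15$
$z{\left(K,H \right)} = 4$
$P{\left(X \right)} = -75 + 5 X$ ($P{\left(X \right)} = 5 \left(X - 15\right) = 5 \left(-15 + X\right) = -75 + 5 X$)
$u{\left(W,B \right)} = 143 + B + W$ ($u{\left(W,B \right)} = \left(W + B\right) + 143 = \left(B + W\right) + 143 = 143 + B + W$)
$\sqrt{-43247 + u{\left(P{\left(7 \right)},z{\left(13,6 \right)} \right)}} = \sqrt{-43247 + \left(143 + 4 + \left(-75 + 5 \cdot 7\right)\right)} = \sqrt{-43247 + \left(143 + 4 + \left(-75 + 35\right)\right)} = \sqrt{-43247 + \left(143 + 4 - 40\right)} = \sqrt{-43247 + 107} = \sqrt{-43140} = 2 i \sqrt{10785}$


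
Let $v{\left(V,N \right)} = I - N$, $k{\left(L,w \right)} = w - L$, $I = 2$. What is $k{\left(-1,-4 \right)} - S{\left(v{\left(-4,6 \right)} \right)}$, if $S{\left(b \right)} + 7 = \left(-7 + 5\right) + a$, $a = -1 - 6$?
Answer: $13$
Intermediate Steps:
$a = -7$ ($a = -1 - 6 = -7$)
$v{\left(V,N \right)} = 2 - N$
$S{\left(b \right)} = -16$ ($S{\left(b \right)} = -7 + \left(\left(-7 + 5\right) - 7\right) = -7 - 9 = -16$)
$k{\left(-1,-4 \right)} - S{\left(v{\left(-4,6 \right)} \right)} = \left(-4 - -1\right) - -16 = \left(-4 + 1\right) + 16 = -3 + 16 = 13$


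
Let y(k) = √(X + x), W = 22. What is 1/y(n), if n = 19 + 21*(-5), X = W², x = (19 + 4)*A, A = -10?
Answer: √254/254 ≈ 0.062746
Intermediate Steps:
x = -230 (x = (19 + 4)*(-10) = 23*(-10) = -230)
X = 484 (X = 22² = 484)
n = -86 (n = 19 - 105 = -86)
y(k) = √254 (y(k) = √(484 - 230) = √254)
1/y(n) = 1/(√254) = √254/254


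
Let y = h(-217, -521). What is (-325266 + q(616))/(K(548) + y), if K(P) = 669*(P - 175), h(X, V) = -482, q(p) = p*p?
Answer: 10838/49811 ≈ 0.21758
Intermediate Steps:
q(p) = p²
K(P) = -117075 + 669*P (K(P) = 669*(-175 + P) = -117075 + 669*P)
y = -482
(-325266 + q(616))/(K(548) + y) = (-325266 + 616²)/((-117075 + 669*548) - 482) = (-325266 + 379456)/((-117075 + 366612) - 482) = 54190/(249537 - 482) = 54190/249055 = 54190*(1/249055) = 10838/49811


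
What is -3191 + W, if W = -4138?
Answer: -7329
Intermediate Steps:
-3191 + W = -3191 - 4138 = -7329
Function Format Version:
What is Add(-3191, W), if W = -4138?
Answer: -7329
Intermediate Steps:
Add(-3191, W) = Add(-3191, -4138) = -7329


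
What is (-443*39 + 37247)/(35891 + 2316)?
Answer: 19970/38207 ≈ 0.52268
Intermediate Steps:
(-443*39 + 37247)/(35891 + 2316) = (-17277 + 37247)/38207 = 19970*(1/38207) = 19970/38207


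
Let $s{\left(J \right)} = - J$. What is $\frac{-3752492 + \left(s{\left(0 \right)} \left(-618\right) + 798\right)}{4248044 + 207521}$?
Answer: $- \frac{3751694}{4455565} \approx -0.84202$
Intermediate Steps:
$\frac{-3752492 + \left(s{\left(0 \right)} \left(-618\right) + 798\right)}{4248044 + 207521} = \frac{-3752492 + \left(\left(-1\right) 0 \left(-618\right) + 798\right)}{4248044 + 207521} = \frac{-3752492 + \left(0 \left(-618\right) + 798\right)}{4455565} = \left(-3752492 + \left(0 + 798\right)\right) \frac{1}{4455565} = \left(-3752492 + 798\right) \frac{1}{4455565} = \left(-3751694\right) \frac{1}{4455565} = - \frac{3751694}{4455565}$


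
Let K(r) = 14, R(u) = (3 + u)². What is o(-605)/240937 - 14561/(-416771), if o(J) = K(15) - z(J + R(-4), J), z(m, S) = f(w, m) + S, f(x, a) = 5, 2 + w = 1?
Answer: 3764181051/100415554427 ≈ 0.037486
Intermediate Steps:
w = -1 (w = -2 + 1 = -1)
z(m, S) = 5 + S
o(J) = 9 - J (o(J) = 14 - (5 + J) = 14 + (-5 - J) = 9 - J)
o(-605)/240937 - 14561/(-416771) = (9 - 1*(-605))/240937 - 14561/(-416771) = (9 + 605)*(1/240937) - 14561*(-1/416771) = 614*(1/240937) + 14561/416771 = 614/240937 + 14561/416771 = 3764181051/100415554427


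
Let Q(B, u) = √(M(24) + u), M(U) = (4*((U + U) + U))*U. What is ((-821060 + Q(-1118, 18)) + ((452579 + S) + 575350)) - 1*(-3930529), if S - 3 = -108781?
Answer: 4028620 + 3*√770 ≈ 4.0287e+6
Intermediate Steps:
S = -108778 (S = 3 - 108781 = -108778)
M(U) = 12*U² (M(U) = (4*(2*U + U))*U = (4*(3*U))*U = (12*U)*U = 12*U²)
Q(B, u) = √(6912 + u) (Q(B, u) = √(12*24² + u) = √(12*576 + u) = √(6912 + u))
((-821060 + Q(-1118, 18)) + ((452579 + S) + 575350)) - 1*(-3930529) = ((-821060 + √(6912 + 18)) + ((452579 - 108778) + 575350)) - 1*(-3930529) = ((-821060 + √6930) + (343801 + 575350)) + 3930529 = ((-821060 + 3*√770) + 919151) + 3930529 = (98091 + 3*√770) + 3930529 = 4028620 + 3*√770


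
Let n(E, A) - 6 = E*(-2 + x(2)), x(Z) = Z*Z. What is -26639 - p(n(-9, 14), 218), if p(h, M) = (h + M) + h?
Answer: -26833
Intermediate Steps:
x(Z) = Z²
n(E, A) = 6 + 2*E (n(E, A) = 6 + E*(-2 + 2²) = 6 + E*(-2 + 4) = 6 + E*2 = 6 + 2*E)
p(h, M) = M + 2*h (p(h, M) = (M + h) + h = M + 2*h)
-26639 - p(n(-9, 14), 218) = -26639 - (218 + 2*(6 + 2*(-9))) = -26639 - (218 + 2*(6 - 18)) = -26639 - (218 + 2*(-12)) = -26639 - (218 - 24) = -26639 - 1*194 = -26639 - 194 = -26833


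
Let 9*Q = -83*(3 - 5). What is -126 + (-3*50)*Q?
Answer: -8678/3 ≈ -2892.7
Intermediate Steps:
Q = 166/9 (Q = (-83*(3 - 5))/9 = (-83*(-2))/9 = (1/9)*166 = 166/9 ≈ 18.444)
-126 + (-3*50)*Q = -126 - 3*50*(166/9) = -126 - 150*166/9 = -126 - 8300/3 = -8678/3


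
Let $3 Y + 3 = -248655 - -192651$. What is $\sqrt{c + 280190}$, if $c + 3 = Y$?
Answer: $\sqrt{261518} \approx 511.39$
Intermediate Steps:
$Y = -18669$ ($Y = -1 + \frac{-248655 - -192651}{3} = -1 + \frac{-248655 + 192651}{3} = -1 + \frac{1}{3} \left(-56004\right) = -1 - 18668 = -18669$)
$c = -18672$ ($c = -3 - 18669 = -18672$)
$\sqrt{c + 280190} = \sqrt{-18672 + 280190} = \sqrt{261518}$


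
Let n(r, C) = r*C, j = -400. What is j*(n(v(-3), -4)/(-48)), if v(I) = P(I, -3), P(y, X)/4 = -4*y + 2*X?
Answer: -800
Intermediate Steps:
P(y, X) = -16*y + 8*X (P(y, X) = 4*(-4*y + 2*X) = -16*y + 8*X)
v(I) = -24 - 16*I (v(I) = -16*I + 8*(-3) = -16*I - 24 = -24 - 16*I)
n(r, C) = C*r
j*(n(v(-3), -4)/(-48)) = -400*(-4*(-24 - 16*(-3)))/(-48) = -400*(-4*(-24 + 48))*(-1)/48 = -400*(-4*24)*(-1)/48 = -(-38400)*(-1)/48 = -400*2 = -800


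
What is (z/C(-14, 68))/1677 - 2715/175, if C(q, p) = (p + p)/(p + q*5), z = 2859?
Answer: -20673871/1330420 ≈ -15.539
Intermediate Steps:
C(q, p) = 2*p/(p + 5*q) (C(q, p) = (2*p)/(p + 5*q) = 2*p/(p + 5*q))
(z/C(-14, 68))/1677 - 2715/175 = (2859/((2*68/(68 + 5*(-14)))))/1677 - 2715/175 = (2859/((2*68/(68 - 70))))*(1/1677) - 2715*1/175 = (2859/((2*68/(-2))))*(1/1677) - 543/35 = (2859/((2*68*(-½))))*(1/1677) - 543/35 = (2859/(-68))*(1/1677) - 543/35 = (2859*(-1/68))*(1/1677) - 543/35 = -2859/68*1/1677 - 543/35 = -953/38012 - 543/35 = -20673871/1330420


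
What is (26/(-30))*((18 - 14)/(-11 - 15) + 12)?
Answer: -154/15 ≈ -10.267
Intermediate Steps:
(26/(-30))*((18 - 14)/(-11 - 15) + 12) = (26*(-1/30))*(4/(-26) + 12) = -13*(4*(-1/26) + 12)/15 = -13*(-2/13 + 12)/15 = -13/15*154/13 = -154/15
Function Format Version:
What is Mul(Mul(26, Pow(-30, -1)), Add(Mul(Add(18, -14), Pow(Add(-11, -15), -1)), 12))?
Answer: Rational(-154, 15) ≈ -10.267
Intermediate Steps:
Mul(Mul(26, Pow(-30, -1)), Add(Mul(Add(18, -14), Pow(Add(-11, -15), -1)), 12)) = Mul(Mul(26, Rational(-1, 30)), Add(Mul(4, Pow(-26, -1)), 12)) = Mul(Rational(-13, 15), Add(Mul(4, Rational(-1, 26)), 12)) = Mul(Rational(-13, 15), Add(Rational(-2, 13), 12)) = Mul(Rational(-13, 15), Rational(154, 13)) = Rational(-154, 15)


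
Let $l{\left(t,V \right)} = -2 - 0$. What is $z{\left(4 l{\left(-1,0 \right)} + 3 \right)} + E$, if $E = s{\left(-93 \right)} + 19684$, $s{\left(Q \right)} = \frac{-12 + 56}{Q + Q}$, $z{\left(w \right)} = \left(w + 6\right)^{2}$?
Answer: $\frac{1830683}{93} \approx 19685.0$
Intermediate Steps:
$l{\left(t,V \right)} = -2$ ($l{\left(t,V \right)} = -2 + 0 = -2$)
$z{\left(w \right)} = \left(6 + w\right)^{2}$
$s{\left(Q \right)} = \frac{22}{Q}$ ($s{\left(Q \right)} = \frac{44}{2 Q} = 44 \frac{1}{2 Q} = \frac{22}{Q}$)
$E = \frac{1830590}{93}$ ($E = \frac{22}{-93} + 19684 = 22 \left(- \frac{1}{93}\right) + 19684 = - \frac{22}{93} + 19684 = \frac{1830590}{93} \approx 19684.0$)
$z{\left(4 l{\left(-1,0 \right)} + 3 \right)} + E = \left(6 + \left(4 \left(-2\right) + 3\right)\right)^{2} + \frac{1830590}{93} = \left(6 + \left(-8 + 3\right)\right)^{2} + \frac{1830590}{93} = \left(6 - 5\right)^{2} + \frac{1830590}{93} = 1^{2} + \frac{1830590}{93} = 1 + \frac{1830590}{93} = \frac{1830683}{93}$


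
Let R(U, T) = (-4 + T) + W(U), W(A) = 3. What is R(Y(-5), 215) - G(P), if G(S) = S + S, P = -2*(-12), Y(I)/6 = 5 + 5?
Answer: 166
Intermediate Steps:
Y(I) = 60 (Y(I) = 6*(5 + 5) = 6*10 = 60)
P = 24
G(S) = 2*S
R(U, T) = -1 + T (R(U, T) = (-4 + T) + 3 = -1 + T)
R(Y(-5), 215) - G(P) = (-1 + 215) - 2*24 = 214 - 1*48 = 214 - 48 = 166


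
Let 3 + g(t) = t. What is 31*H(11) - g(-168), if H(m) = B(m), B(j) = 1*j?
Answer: 512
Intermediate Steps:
B(j) = j
H(m) = m
g(t) = -3 + t
31*H(11) - g(-168) = 31*11 - (-3 - 168) = 341 - 1*(-171) = 341 + 171 = 512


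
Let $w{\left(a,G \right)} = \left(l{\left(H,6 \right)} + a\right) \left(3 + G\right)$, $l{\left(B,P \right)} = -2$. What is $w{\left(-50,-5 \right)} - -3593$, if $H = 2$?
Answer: $3697$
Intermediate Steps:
$w{\left(a,G \right)} = \left(-2 + a\right) \left(3 + G\right)$
$w{\left(-50,-5 \right)} - -3593 = \left(-6 - -10 + 3 \left(-50\right) - -250\right) - -3593 = \left(-6 + 10 - 150 + 250\right) + 3593 = 104 + 3593 = 3697$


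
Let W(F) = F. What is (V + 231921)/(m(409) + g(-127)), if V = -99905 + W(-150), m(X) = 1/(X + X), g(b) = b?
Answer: -107866388/103885 ≈ -1038.3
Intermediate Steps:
m(X) = 1/(2*X)
V = -100055 (V = -99905 - 150 = -100055)
(V + 231921)/(m(409) + g(-127)) = (-100055 + 231921)/((1/2)/409 - 127) = 131866/((1/2)*(1/409) - 127) = 131866/(1/818 - 127) = 131866/(-103885/818) = 131866*(-818/103885) = -107866388/103885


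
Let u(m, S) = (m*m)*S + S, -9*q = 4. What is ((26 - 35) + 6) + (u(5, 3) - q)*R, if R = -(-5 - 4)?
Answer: 703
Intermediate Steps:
q = -4/9 (q = -⅑*4 = -4/9 ≈ -0.44444)
u(m, S) = S + S*m² (u(m, S) = m²*S + S = S*m² + S = S + S*m²)
R = 9 (R = -1*(-9) = 9)
((26 - 35) + 6) + (u(5, 3) - q)*R = ((26 - 35) + 6) + (3*(1 + 5²) - 1*(-4/9))*9 = (-9 + 6) + (3*(1 + 25) + 4/9)*9 = -3 + (3*26 + 4/9)*9 = -3 + (78 + 4/9)*9 = -3 + (706/9)*9 = -3 + 706 = 703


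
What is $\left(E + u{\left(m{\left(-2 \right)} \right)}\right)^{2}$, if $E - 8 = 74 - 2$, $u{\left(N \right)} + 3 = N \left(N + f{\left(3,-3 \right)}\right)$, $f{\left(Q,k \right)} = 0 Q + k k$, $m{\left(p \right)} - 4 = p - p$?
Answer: $16641$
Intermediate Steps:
$m{\left(p \right)} = 4$ ($m{\left(p \right)} = 4 + \left(p - p\right) = 4 + 0 = 4$)
$f{\left(Q,k \right)} = k^{2}$ ($f{\left(Q,k \right)} = 0 + k^{2} = k^{2}$)
$u{\left(N \right)} = -3 + N \left(9 + N\right)$ ($u{\left(N \right)} = -3 + N \left(N + \left(-3\right)^{2}\right) = -3 + N \left(N + 9\right) = -3 + N \left(9 + N\right)$)
$E = 80$ ($E = 8 + \left(74 - 2\right) = 8 + 72 = 80$)
$\left(E + u{\left(m{\left(-2 \right)} \right)}\right)^{2} = \left(80 + \left(-3 + 4^{2} + 9 \cdot 4\right)\right)^{2} = \left(80 + \left(-3 + 16 + 36\right)\right)^{2} = \left(80 + 49\right)^{2} = 129^{2} = 16641$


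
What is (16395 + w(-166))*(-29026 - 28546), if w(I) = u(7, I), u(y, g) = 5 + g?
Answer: -934623848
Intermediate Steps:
w(I) = 5 + I
(16395 + w(-166))*(-29026 - 28546) = (16395 + (5 - 166))*(-29026 - 28546) = (16395 - 161)*(-57572) = 16234*(-57572) = -934623848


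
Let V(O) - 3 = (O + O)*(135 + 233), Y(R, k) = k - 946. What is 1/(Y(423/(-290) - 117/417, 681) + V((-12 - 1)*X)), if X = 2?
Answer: -1/19398 ≈ -5.1552e-5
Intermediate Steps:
Y(R, k) = -946 + k
V(O) = 3 + 736*O (V(O) = 3 + (O + O)*(135 + 233) = 3 + (2*O)*368 = 3 + 736*O)
1/(Y(423/(-290) - 117/417, 681) + V((-12 - 1)*X)) = 1/((-946 + 681) + (3 + 736*((-12 - 1)*2))) = 1/(-265 + (3 + 736*(-13*2))) = 1/(-265 + (3 + 736*(-26))) = 1/(-265 + (3 - 19136)) = 1/(-265 - 19133) = 1/(-19398) = -1/19398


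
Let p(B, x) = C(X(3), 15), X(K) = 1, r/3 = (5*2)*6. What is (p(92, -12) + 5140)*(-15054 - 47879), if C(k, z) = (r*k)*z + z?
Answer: -494338715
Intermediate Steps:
r = 180 (r = 3*((5*2)*6) = 3*(10*6) = 3*60 = 180)
C(k, z) = z + 180*k*z (C(k, z) = (180*k)*z + z = 180*k*z + z = z + 180*k*z)
p(B, x) = 2715 (p(B, x) = 15*(1 + 180*1) = 15*(1 + 180) = 15*181 = 2715)
(p(92, -12) + 5140)*(-15054 - 47879) = (2715 + 5140)*(-15054 - 47879) = 7855*(-62933) = -494338715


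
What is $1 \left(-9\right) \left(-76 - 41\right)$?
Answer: $1053$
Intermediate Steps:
$1 \left(-9\right) \left(-76 - 41\right) = \left(-9\right) \left(-117\right) = 1053$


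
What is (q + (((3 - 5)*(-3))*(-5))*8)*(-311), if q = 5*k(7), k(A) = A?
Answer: 63755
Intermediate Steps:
q = 35 (q = 5*7 = 35)
(q + (((3 - 5)*(-3))*(-5))*8)*(-311) = (35 + (((3 - 5)*(-3))*(-5))*8)*(-311) = (35 + (-2*(-3)*(-5))*8)*(-311) = (35 + (6*(-5))*8)*(-311) = (35 - 30*8)*(-311) = (35 - 240)*(-311) = -205*(-311) = 63755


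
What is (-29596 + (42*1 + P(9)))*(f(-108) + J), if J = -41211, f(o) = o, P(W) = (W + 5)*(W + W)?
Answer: 1210729338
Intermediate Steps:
P(W) = 2*W*(5 + W) (P(W) = (5 + W)*(2*W) = 2*W*(5 + W))
(-29596 + (42*1 + P(9)))*(f(-108) + J) = (-29596 + (42*1 + 2*9*(5 + 9)))*(-108 - 41211) = (-29596 + (42 + 2*9*14))*(-41319) = (-29596 + (42 + 252))*(-41319) = (-29596 + 294)*(-41319) = -29302*(-41319) = 1210729338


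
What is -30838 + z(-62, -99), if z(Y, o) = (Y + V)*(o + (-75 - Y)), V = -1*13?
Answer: -22438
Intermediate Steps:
V = -13
z(Y, o) = (-13 + Y)*(-75 + o - Y) (z(Y, o) = (Y - 13)*(o + (-75 - Y)) = (-13 + Y)*(-75 + o - Y))
-30838 + z(-62, -99) = -30838 + (975 - 1*(-62)² - 62*(-62) - 13*(-99) - 62*(-99)) = -30838 + (975 - 1*3844 + 3844 + 1287 + 6138) = -30838 + (975 - 3844 + 3844 + 1287 + 6138) = -30838 + 8400 = -22438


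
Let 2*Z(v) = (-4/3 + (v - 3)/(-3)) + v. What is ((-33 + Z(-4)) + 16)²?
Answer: 1369/4 ≈ 342.25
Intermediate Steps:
Z(v) = -⅙ + v/3 (Z(v) = ((-4/3 + (v - 3)/(-3)) + v)/2 = ((-4*⅓ + (-3 + v)*(-⅓)) + v)/2 = ((-4/3 + (1 - v/3)) + v)/2 = ((-⅓ - v/3) + v)/2 = (-⅓ + 2*v/3)/2 = -⅙ + v/3)
((-33 + Z(-4)) + 16)² = ((-33 + (-⅙ + (⅓)*(-4))) + 16)² = ((-33 + (-⅙ - 4/3)) + 16)² = ((-33 - 3/2) + 16)² = (-69/2 + 16)² = (-37/2)² = 1369/4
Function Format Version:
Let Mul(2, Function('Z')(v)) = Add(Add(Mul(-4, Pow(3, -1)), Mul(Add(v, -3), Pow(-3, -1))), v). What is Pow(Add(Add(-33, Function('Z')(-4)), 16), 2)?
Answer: Rational(1369, 4) ≈ 342.25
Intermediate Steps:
Function('Z')(v) = Add(Rational(-1, 6), Mul(Rational(1, 3), v)) (Function('Z')(v) = Mul(Rational(1, 2), Add(Add(Mul(-4, Pow(3, -1)), Mul(Add(v, -3), Pow(-3, -1))), v)) = Mul(Rational(1, 2), Add(Add(Mul(-4, Rational(1, 3)), Mul(Add(-3, v), Rational(-1, 3))), v)) = Mul(Rational(1, 2), Add(Add(Rational(-4, 3), Add(1, Mul(Rational(-1, 3), v))), v)) = Mul(Rational(1, 2), Add(Add(Rational(-1, 3), Mul(Rational(-1, 3), v)), v)) = Mul(Rational(1, 2), Add(Rational(-1, 3), Mul(Rational(2, 3), v))) = Add(Rational(-1, 6), Mul(Rational(1, 3), v)))
Pow(Add(Add(-33, Function('Z')(-4)), 16), 2) = Pow(Add(Add(-33, Add(Rational(-1, 6), Mul(Rational(1, 3), -4))), 16), 2) = Pow(Add(Add(-33, Add(Rational(-1, 6), Rational(-4, 3))), 16), 2) = Pow(Add(Add(-33, Rational(-3, 2)), 16), 2) = Pow(Add(Rational(-69, 2), 16), 2) = Pow(Rational(-37, 2), 2) = Rational(1369, 4)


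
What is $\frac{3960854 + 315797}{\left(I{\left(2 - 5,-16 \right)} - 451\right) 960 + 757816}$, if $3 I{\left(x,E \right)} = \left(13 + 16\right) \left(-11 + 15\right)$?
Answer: $\frac{4276651}{361976} \approx 11.815$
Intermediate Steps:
$I{\left(x,E \right)} = \frac{116}{3}$ ($I{\left(x,E \right)} = \frac{\left(13 + 16\right) \left(-11 + 15\right)}{3} = \frac{29 \cdot 4}{3} = \frac{1}{3} \cdot 116 = \frac{116}{3}$)
$\frac{3960854 + 315797}{\left(I{\left(2 - 5,-16 \right)} - 451\right) 960 + 757816} = \frac{3960854 + 315797}{\left(\frac{116}{3} - 451\right) 960 + 757816} = \frac{4276651}{\left(- \frac{1237}{3}\right) 960 + 757816} = \frac{4276651}{-395840 + 757816} = \frac{4276651}{361976}$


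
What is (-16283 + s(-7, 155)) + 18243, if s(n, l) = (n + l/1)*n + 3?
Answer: 927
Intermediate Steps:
s(n, l) = 3 + n*(l + n) (s(n, l) = (n + 1*l)*n + 3 = (n + l)*n + 3 = (l + n)*n + 3 = n*(l + n) + 3 = 3 + n*(l + n))
(-16283 + s(-7, 155)) + 18243 = (-16283 + (3 + (-7)² + 155*(-7))) + 18243 = (-16283 + (3 + 49 - 1085)) + 18243 = (-16283 - 1033) + 18243 = -17316 + 18243 = 927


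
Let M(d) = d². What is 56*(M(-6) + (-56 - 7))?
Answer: -1512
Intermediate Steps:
56*(M(-6) + (-56 - 7)) = 56*((-6)² + (-56 - 7)) = 56*(36 - 63) = 56*(-27) = -1512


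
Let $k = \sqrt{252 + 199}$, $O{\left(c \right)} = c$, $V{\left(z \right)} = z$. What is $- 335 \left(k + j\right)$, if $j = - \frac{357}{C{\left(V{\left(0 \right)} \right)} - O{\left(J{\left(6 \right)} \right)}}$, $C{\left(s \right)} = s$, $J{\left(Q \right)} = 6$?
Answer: $- \frac{39865}{2} - 335 \sqrt{451} \approx -27047.0$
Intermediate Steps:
$k = \sqrt{451} \approx 21.237$
$j = \frac{119}{2}$ ($j = - \frac{357}{0 - 6} = - \frac{357}{-6} = \left(-357\right) \left(- \frac{1}{6}\right) = \frac{119}{2} \approx 59.5$)
$- 335 \left(k + j\right) = - 335 \left(\sqrt{451} + \frac{119}{2}\right) = - 335 \left(\frac{119}{2} + \sqrt{451}\right) = - \frac{39865}{2} - 335 \sqrt{451}$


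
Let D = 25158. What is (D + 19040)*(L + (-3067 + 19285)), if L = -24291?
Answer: -356810454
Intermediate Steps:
(D + 19040)*(L + (-3067 + 19285)) = (25158 + 19040)*(-24291 + (-3067 + 19285)) = 44198*(-24291 + 16218) = 44198*(-8073) = -356810454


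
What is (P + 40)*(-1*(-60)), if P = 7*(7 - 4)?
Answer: 3660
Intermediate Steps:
P = 21 (P = 7*3 = 21)
(P + 40)*(-1*(-60)) = (21 + 40)*(-1*(-60)) = 61*60 = 3660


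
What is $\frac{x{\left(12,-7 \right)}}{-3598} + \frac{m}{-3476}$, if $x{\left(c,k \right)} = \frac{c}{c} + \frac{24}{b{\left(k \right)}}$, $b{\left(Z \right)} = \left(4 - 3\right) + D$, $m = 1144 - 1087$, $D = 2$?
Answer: $- \frac{118185}{6253324} \approx -0.0189$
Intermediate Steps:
$m = 57$ ($m = 1144 - 1087 = 57$)
$b{\left(Z \right)} = 3$ ($b{\left(Z \right)} = \left(4 - 3\right) + 2 = 1 + 2 = 3$)
$x{\left(c,k \right)} = 9$ ($x{\left(c,k \right)} = \frac{c}{c} + \frac{24}{3} = 1 + 24 \cdot \frac{1}{3} = 1 + 8 = 9$)
$\frac{x{\left(12,-7 \right)}}{-3598} + \frac{m}{-3476} = \frac{9}{-3598} + \frac{57}{-3476} = 9 \left(- \frac{1}{3598}\right) + 57 \left(- \frac{1}{3476}\right) = - \frac{9}{3598} - \frac{57}{3476} = - \frac{118185}{6253324}$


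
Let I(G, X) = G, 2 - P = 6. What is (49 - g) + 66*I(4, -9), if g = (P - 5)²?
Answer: 232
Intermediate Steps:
P = -4 (P = 2 - 1*6 = 2 - 6 = -4)
g = 81 (g = (-4 - 5)² = (-9)² = 81)
(49 - g) + 66*I(4, -9) = (49 - 1*81) + 66*4 = (49 - 81) + 264 = -32 + 264 = 232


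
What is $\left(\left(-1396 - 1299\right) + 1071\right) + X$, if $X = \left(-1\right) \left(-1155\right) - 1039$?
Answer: $-1508$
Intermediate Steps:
$X = 116$ ($X = 1155 - 1039 = 116$)
$\left(\left(-1396 - 1299\right) + 1071\right) + X = \left(\left(-1396 - 1299\right) + 1071\right) + 116 = \left(-2695 + 1071\right) + 116 = -1624 + 116 = -1508$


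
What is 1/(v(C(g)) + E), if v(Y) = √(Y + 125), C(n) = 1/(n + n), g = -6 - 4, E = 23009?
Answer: 65740/1512611303 - 2*√255/1512611303 ≈ 4.3440e-5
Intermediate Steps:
g = -10
C(n) = 1/(2*n)
v(Y) = √(125 + Y)
1/(v(C(g)) + E) = 1/(√(125 + (½)/(-10)) + 23009) = 1/(√(125 + (½)*(-⅒)) + 23009) = 1/(√(125 - 1/20) + 23009) = 1/(√(2499/20) + 23009) = 1/(7*√255/10 + 23009) = 1/(23009 + 7*√255/10)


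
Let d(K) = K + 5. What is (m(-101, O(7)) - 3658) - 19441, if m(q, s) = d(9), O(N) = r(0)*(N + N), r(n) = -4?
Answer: -23085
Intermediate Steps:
d(K) = 5 + K
O(N) = -8*N (O(N) = -4*(N + N) = -8*N)
m(q, s) = 14 (m(q, s) = 5 + 9 = 14)
(m(-101, O(7)) - 3658) - 19441 = (14 - 3658) - 19441 = -3644 - 19441 = -23085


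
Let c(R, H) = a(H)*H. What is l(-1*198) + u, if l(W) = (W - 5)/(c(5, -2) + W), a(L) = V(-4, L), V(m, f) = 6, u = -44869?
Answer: -1346041/30 ≈ -44868.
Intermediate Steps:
a(L) = 6
c(R, H) = 6*H
l(W) = (-5 + W)/(-12 + W) (l(W) = (W - 5)/(6*(-2) + W) = (-5 + W)/(-12 + W))
l(-1*198) + u = (-5 - 1*198)/(-12 - 1*198) - 44869 = (-5 - 198)/(-12 - 198) - 44869 = -203/(-210) - 44869 = -1/210*(-203) - 44869 = 29/30 - 44869 = -1346041/30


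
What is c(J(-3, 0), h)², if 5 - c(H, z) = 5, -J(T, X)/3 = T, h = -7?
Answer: 0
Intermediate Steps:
J(T, X) = -3*T
c(H, z) = 0 (c(H, z) = 5 - 1*5 = 5 - 5 = 0)
c(J(-3, 0), h)² = 0² = 0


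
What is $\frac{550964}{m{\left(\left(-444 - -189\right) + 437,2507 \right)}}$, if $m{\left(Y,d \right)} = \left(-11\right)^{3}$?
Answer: $- \frac{550964}{1331} \approx -413.95$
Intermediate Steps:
$m{\left(Y,d \right)} = -1331$
$\frac{550964}{m{\left(\left(-444 - -189\right) + 437,2507 \right)}} = \frac{550964}{-1331} = 550964 \left(- \frac{1}{1331}\right) = - \frac{550964}{1331}$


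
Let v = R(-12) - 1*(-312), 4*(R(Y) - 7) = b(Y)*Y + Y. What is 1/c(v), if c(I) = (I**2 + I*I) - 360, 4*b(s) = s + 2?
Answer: 2/417889 ≈ 4.7860e-6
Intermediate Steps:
b(s) = 1/2 + s/4 (b(s) = (s + 2)/4 = (2 + s)/4 = 1/2 + s/4)
R(Y) = 7 + Y/4 + Y*(1/2 + Y/4)/4 (R(Y) = 7 + ((1/2 + Y/4)*Y + Y)/4 = 7 + (Y*(1/2 + Y/4) + Y)/4 = 7 + (Y + Y*(1/2 + Y/4))/4 = 7 + (Y/4 + Y*(1/2 + Y/4)/4) = 7 + Y/4 + Y*(1/2 + Y/4)/4)
v = 647/2 (v = (7 + (1/16)*(-12)**2 + (3/8)*(-12)) - 1*(-312) = (7 + (1/16)*144 - 9/2) + 312 = (7 + 9 - 9/2) + 312 = 23/2 + 312 = 647/2 ≈ 323.50)
c(I) = -360 + 2*I**2 (c(I) = (I**2 + I**2) - 360 = 2*I**2 - 360 = -360 + 2*I**2)
1/c(v) = 1/(-360 + 2*(647/2)**2) = 1/(-360 + 2*(418609/4)) = 1/(-360 + 418609/2) = 1/(417889/2) = 2/417889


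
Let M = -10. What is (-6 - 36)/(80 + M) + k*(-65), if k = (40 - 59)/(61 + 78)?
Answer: 5758/695 ≈ 8.2849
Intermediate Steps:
k = -19/139 ≈ -0.13669
(-6 - 36)/(80 + M) + k*(-65) = (-6 - 36)/(80 - 10) - 19/139*(-65) = -42/70 + 1235/139 = -42*1/70 + 1235/139 = -3/5 + 1235/139 = 5758/695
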